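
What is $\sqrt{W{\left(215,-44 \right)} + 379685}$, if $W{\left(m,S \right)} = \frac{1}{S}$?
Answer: $\frac{\sqrt{183767529}}{22} \approx 616.19$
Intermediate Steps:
$\sqrt{W{\left(215,-44 \right)} + 379685} = \sqrt{\frac{1}{-44} + 379685} = \sqrt{- \frac{1}{44} + 379685} = \sqrt{\frac{16706139}{44}} = \frac{\sqrt{183767529}}{22}$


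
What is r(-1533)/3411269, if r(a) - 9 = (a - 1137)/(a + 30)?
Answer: 5399/1709045769 ≈ 3.1591e-6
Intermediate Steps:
r(a) = 9 + (-1137 + a)/(30 + a) (r(a) = 9 + (a - 1137)/(a + 30) = 9 + (-1137 + a)/(30 + a))
r(-1533)/3411269 = ((-867 + 10*(-1533))/(30 - 1533))/3411269 = ((-867 - 15330)/(-1503))*(1/3411269) = -1/1503*(-16197)*(1/3411269) = (5399/501)*(1/3411269) = 5399/1709045769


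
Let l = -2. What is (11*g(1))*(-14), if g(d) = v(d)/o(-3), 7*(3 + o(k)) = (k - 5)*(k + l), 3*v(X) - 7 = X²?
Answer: -8624/57 ≈ -151.30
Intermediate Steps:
v(X) = 7/3 + X²/3
o(k) = -3 + (-5 + k)*(-2 + k)/7 (o(k) = -3 + ((k - 5)*(k - 2))/7 = -3 + ((-5 + k)*(-2 + k))/7 = -3 + (-5 + k)*(-2 + k)/7)
g(d) = 49/57 + 7*d²/57 (g(d) = (7/3 + d²/3)/(-11/7 - 1*(-3) + (⅐)*(-3)²) = (7/3 + d²/3)/(-11/7 + 3 + (⅐)*9) = (7/3 + d²/3)/(-11/7 + 3 + 9/7) = (7/3 + d²/3)/(19/7) = (7/3 + d²/3)*(7/19) = 49/57 + 7*d²/57)
(11*g(1))*(-14) = (11*(49/57 + (7/57)*1²))*(-14) = (11*(49/57 + (7/57)*1))*(-14) = (11*(49/57 + 7/57))*(-14) = (11*(56/57))*(-14) = (616/57)*(-14) = -8624/57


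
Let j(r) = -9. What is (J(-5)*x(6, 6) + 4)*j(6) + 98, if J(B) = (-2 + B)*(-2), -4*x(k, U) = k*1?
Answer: 251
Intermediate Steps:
x(k, U) = -k/4
J(B) = 4 - 2*B
(J(-5)*x(6, 6) + 4)*j(6) + 98 = ((4 - 2*(-5))*(-¼*6) + 4)*(-9) + 98 = ((4 + 10)*(-3/2) + 4)*(-9) + 98 = (14*(-3/2) + 4)*(-9) + 98 = (-21 + 4)*(-9) + 98 = -17*(-9) + 98 = 153 + 98 = 251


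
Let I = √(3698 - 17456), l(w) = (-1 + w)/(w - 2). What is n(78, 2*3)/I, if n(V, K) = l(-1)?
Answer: -I*√13758/20637 ≈ -0.0056837*I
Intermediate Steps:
l(w) = (-1 + w)/(-2 + w)
n(V, K) = ⅔ (n(V, K) = (-1 - 1)/(-2 - 1) = -2/(-3) = -⅓*(-2) = ⅔)
I = I*√13758 (I = √(-13758) = I*√13758 ≈ 117.29*I)
n(78, 2*3)/I = 2/(3*((I*√13758))) = 2*(-I*√13758/13758)/3 = -I*√13758/20637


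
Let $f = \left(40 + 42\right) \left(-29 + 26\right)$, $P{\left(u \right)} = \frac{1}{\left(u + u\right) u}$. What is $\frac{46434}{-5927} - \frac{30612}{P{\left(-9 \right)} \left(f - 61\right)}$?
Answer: $\frac{29378591250}{1819589} \approx 16146.0$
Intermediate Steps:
$P{\left(u \right)} = \frac{1}{2 u^{2}}$ ($P{\left(u \right)} = \frac{1}{2 u u} = \frac{\frac{1}{2} \frac{1}{u}}{u} = \frac{1}{2 u^{2}}$)
$f = -246$ ($f = 82 \left(-3\right) = -246$)
$\frac{46434}{-5927} - \frac{30612}{P{\left(-9 \right)} \left(f - 61\right)} = \frac{46434}{-5927} - \frac{30612}{\frac{1}{2 \cdot 81} \left(-246 - 61\right)} = 46434 \left(- \frac{1}{5927}\right) - \frac{30612}{\frac{1}{2} \cdot \frac{1}{81} \left(-307\right)} = - \frac{46434}{5927} - \frac{30612}{\frac{1}{162} \left(-307\right)} = - \frac{46434}{5927} - \frac{30612}{- \frac{307}{162}} = - \frac{46434}{5927} - - \frac{4959144}{307} = - \frac{46434}{5927} + \frac{4959144}{307} = \frac{29378591250}{1819589}$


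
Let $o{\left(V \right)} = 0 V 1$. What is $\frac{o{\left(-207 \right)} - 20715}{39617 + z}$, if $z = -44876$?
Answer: $\frac{6905}{1753} \approx 3.939$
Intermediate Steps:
$o{\left(V \right)} = 0$ ($o{\left(V \right)} = 0 \cdot 1 = 0$)
$\frac{o{\left(-207 \right)} - 20715}{39617 + z} = \frac{0 - 20715}{39617 - 44876} = - \frac{20715}{-5259} = \left(-20715\right) \left(- \frac{1}{5259}\right) = \frac{6905}{1753}$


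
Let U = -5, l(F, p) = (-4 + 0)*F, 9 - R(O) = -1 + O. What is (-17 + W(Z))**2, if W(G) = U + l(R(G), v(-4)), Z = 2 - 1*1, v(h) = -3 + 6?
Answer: 3364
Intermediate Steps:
v(h) = 3
R(O) = 10 - O (R(O) = 9 - (-1 + O) = 9 + (1 - O) = 10 - O)
l(F, p) = -4*F
Z = 1 (Z = 2 - 1 = 1)
W(G) = -45 + 4*G (W(G) = -5 - 4*(10 - G) = -5 + (-40 + 4*G) = -45 + 4*G)
(-17 + W(Z))**2 = (-17 + (-45 + 4*1))**2 = (-17 + (-45 + 4))**2 = (-17 - 41)**2 = (-58)**2 = 3364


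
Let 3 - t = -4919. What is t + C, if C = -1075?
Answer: 3847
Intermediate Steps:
t = 4922 (t = 3 - 1*(-4919) = 3 + 4919 = 4922)
t + C = 4922 - 1075 = 3847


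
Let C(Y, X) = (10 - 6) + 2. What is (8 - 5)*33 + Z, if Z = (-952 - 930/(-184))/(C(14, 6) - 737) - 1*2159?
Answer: -138452001/67252 ≈ -2058.7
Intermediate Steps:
C(Y, X) = 6 (C(Y, X) = 4 + 2 = 6)
Z = -145109949/67252 (Z = (-952 - 930/(-184))/(6 - 737) - 1*2159 = (-952 - 930*(-1/184))/(-731) - 2159 = (-952 + 465/92)*(-1/731) - 2159 = -87119/92*(-1/731) - 2159 = 87119/67252 - 2159 = -145109949/67252 ≈ -2157.7)
(8 - 5)*33 + Z = (8 - 5)*33 - 145109949/67252 = 3*33 - 145109949/67252 = 99 - 145109949/67252 = -138452001/67252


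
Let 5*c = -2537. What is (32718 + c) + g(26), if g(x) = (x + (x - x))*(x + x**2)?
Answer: 252313/5 ≈ 50463.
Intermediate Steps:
c = -2537/5 (c = (1/5)*(-2537) = -2537/5 ≈ -507.40)
g(x) = x*(x + x**2) (g(x) = (x + 0)*(x + x**2) = x*(x + x**2))
(32718 + c) + g(26) = (32718 - 2537/5) + 26**2*(1 + 26) = 161053/5 + 676*27 = 161053/5 + 18252 = 252313/5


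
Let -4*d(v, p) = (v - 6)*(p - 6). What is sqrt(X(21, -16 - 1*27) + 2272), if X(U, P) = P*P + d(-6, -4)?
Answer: sqrt(4091) ≈ 63.961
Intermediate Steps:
d(v, p) = -(-6 + p)*(-6 + v)/4 (d(v, p) = -(v - 6)*(p - 6)/4 = -(-6 + v)*(-6 + p)/4 = -(-6 + p)*(-6 + v)/4)
X(U, P) = -30 + P**2 (X(U, P) = P*P + (-9 + (3/2)*(-4) + (3/2)*(-6) - 1/4*(-4)*(-6)) = P**2 + (-9 - 6 - 9 - 6) = P**2 - 30 = -30 + P**2)
sqrt(X(21, -16 - 1*27) + 2272) = sqrt((-30 + (-16 - 1*27)**2) + 2272) = sqrt((-30 + (-16 - 27)**2) + 2272) = sqrt((-30 + (-43)**2) + 2272) = sqrt((-30 + 1849) + 2272) = sqrt(1819 + 2272) = sqrt(4091)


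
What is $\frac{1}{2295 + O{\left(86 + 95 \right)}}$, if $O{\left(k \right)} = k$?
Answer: $\frac{1}{2476} \approx 0.00040388$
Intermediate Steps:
$\frac{1}{2295 + O{\left(86 + 95 \right)}} = \frac{1}{2295 + \left(86 + 95\right)} = \frac{1}{2295 + 181} = \frac{1}{2476}$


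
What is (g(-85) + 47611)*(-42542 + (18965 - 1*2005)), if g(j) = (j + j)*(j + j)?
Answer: -1957304402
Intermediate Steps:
g(j) = 4*j² (g(j) = (2*j)*(2*j) = 4*j²)
(g(-85) + 47611)*(-42542 + (18965 - 1*2005)) = (4*(-85)² + 47611)*(-42542 + (18965 - 1*2005)) = (4*7225 + 47611)*(-42542 + (18965 - 2005)) = (28900 + 47611)*(-42542 + 16960) = 76511*(-25582) = -1957304402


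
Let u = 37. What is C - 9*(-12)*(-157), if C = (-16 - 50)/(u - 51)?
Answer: -118659/7 ≈ -16951.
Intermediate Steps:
C = 33/7 (C = (-16 - 50)/(37 - 51) = -66/(-14) = -66*(-1/14) = 33/7 ≈ 4.7143)
C - 9*(-12)*(-157) = 33/7 - 9*(-12)*(-157) = 33/7 + 108*(-157) = 33/7 - 16956 = -118659/7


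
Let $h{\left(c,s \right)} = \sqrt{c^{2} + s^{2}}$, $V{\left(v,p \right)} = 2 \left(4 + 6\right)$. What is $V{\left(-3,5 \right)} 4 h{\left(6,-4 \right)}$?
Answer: $160 \sqrt{13} \approx 576.89$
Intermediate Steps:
$V{\left(v,p \right)} = 20$ ($V{\left(v,p \right)} = 2 \cdot 10 = 20$)
$V{\left(-3,5 \right)} 4 h{\left(6,-4 \right)} = 20 \cdot 4 \sqrt{6^{2} + \left(-4\right)^{2}} = 80 \sqrt{36 + 16} = 80 \sqrt{52} = 80 \cdot 2 \sqrt{13} = 160 \sqrt{13}$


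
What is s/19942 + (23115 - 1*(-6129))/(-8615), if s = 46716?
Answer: -90362754/85900165 ≈ -1.0520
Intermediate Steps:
s/19942 + (23115 - 1*(-6129))/(-8615) = 46716/19942 + (23115 - 1*(-6129))/(-8615) = 46716*(1/19942) + (23115 + 6129)*(-1/8615) = 23358/9971 + 29244*(-1/8615) = 23358/9971 - 29244/8615 = -90362754/85900165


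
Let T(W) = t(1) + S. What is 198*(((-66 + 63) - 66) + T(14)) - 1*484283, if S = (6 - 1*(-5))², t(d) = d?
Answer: -473789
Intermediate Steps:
S = 121 (S = (6 + 5)² = 11² = 121)
T(W) = 122 (T(W) = 1 + 121 = 122)
198*(((-66 + 63) - 66) + T(14)) - 1*484283 = 198*(((-66 + 63) - 66) + 122) - 1*484283 = 198*((-3 - 66) + 122) - 484283 = 198*(-69 + 122) - 484283 = 198*53 - 484283 = 10494 - 484283 = -473789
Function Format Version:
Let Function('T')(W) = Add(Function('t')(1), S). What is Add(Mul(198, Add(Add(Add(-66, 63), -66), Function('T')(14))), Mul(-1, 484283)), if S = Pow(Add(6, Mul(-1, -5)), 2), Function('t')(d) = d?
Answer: -473789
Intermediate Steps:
S = 121 (S = Pow(Add(6, 5), 2) = Pow(11, 2) = 121)
Function('T')(W) = 122 (Function('T')(W) = Add(1, 121) = 122)
Add(Mul(198, Add(Add(Add(-66, 63), -66), Function('T')(14))), Mul(-1, 484283)) = Add(Mul(198, Add(Add(Add(-66, 63), -66), 122)), Mul(-1, 484283)) = Add(Mul(198, Add(Add(-3, -66), 122)), -484283) = Add(Mul(198, Add(-69, 122)), -484283) = Add(Mul(198, 53), -484283) = Add(10494, -484283) = -473789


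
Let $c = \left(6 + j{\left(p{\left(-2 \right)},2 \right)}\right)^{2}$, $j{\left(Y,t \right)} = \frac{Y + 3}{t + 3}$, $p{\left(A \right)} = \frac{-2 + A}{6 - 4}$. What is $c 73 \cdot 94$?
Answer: $\frac{6594382}{25} \approx 2.6378 \cdot 10^{5}$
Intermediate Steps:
$p{\left(A \right)} = -1 + \frac{A}{2}$ ($p{\left(A \right)} = \frac{-2 + A}{2} = \left(-2 + A\right) \frac{1}{2} = -1 + \frac{A}{2}$)
$j{\left(Y,t \right)} = \frac{3 + Y}{3 + t}$
$c = \frac{961}{25}$ ($c = \left(6 + \frac{3 + \left(-1 + \frac{1}{2} \left(-2\right)\right)}{3 + 2}\right)^{2} = \left(6 + \frac{3 - 2}{5}\right)^{2} = \left(6 + \frac{1}{5} \cdot 1\right)^{2} = \left(6 + \frac{1}{5}\right)^{2} = \left(\frac{31}{5}\right)^{2} = \frac{961}{25} \approx 38.44$)
$c 73 \cdot 94 = \frac{961}{25} \cdot 73 \cdot 94 = \frac{70153}{25} \cdot 94 = \frac{6594382}{25}$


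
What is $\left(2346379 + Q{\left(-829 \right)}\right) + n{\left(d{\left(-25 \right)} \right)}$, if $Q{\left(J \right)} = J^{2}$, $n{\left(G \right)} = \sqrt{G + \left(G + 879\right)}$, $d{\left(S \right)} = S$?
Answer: $3033620 + \sqrt{829} \approx 3.0336 \cdot 10^{6}$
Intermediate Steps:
$n{\left(G \right)} = \sqrt{879 + 2 G}$ ($n{\left(G \right)} = \sqrt{G + \left(879 + G\right)} = \sqrt{879 + 2 G}$)
$\left(2346379 + Q{\left(-829 \right)}\right) + n{\left(d{\left(-25 \right)} \right)} = \left(2346379 + \left(-829\right)^{2}\right) + \sqrt{879 + 2 \left(-25\right)} = \left(2346379 + 687241\right) + \sqrt{879 - 50} = 3033620 + \sqrt{829}$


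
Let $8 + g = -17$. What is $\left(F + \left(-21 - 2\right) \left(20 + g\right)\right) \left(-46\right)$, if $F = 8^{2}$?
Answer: $-8234$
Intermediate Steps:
$g = -25$ ($g = -8 - 17 = -25$)
$F = 64$
$\left(F + \left(-21 - 2\right) \left(20 + g\right)\right) \left(-46\right) = \left(64 + \left(-21 - 2\right) \left(20 - 25\right)\right) \left(-46\right) = \left(64 - -115\right) \left(-46\right) = \left(64 + 115\right) \left(-46\right) = 179 \left(-46\right) = -8234$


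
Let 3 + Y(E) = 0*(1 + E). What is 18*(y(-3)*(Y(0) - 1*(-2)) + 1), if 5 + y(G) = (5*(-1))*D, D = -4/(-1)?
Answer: 468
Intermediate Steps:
D = 4 (D = -4*(-1) = 4)
Y(E) = -3 (Y(E) = -3 + 0*(1 + E) = -3 + 0 = -3)
y(G) = -25 (y(G) = -5 + (5*(-1))*4 = -5 - 5*4 = -5 - 20 = -25)
18*(y(-3)*(Y(0) - 1*(-2)) + 1) = 18*(-25*(-3 - 1*(-2)) + 1) = 18*(-25*(-3 + 2) + 1) = 18*(-25*(-1) + 1) = 18*(25 + 1) = 18*26 = 468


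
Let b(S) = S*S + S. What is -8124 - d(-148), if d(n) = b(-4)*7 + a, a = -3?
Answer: -8205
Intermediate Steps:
b(S) = S + S² (b(S) = S² + S = S + S²)
d(n) = 81 (d(n) = -4*(1 - 4)*7 - 3 = -4*(-3)*7 - 3 = 12*7 - 3 = 84 - 3 = 81)
-8124 - d(-148) = -8124 - 1*81 = -8124 - 81 = -8205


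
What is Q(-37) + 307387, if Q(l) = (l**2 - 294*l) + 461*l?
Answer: 302577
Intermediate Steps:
Q(l) = l**2 + 167*l
Q(-37) + 307387 = -37*(167 - 37) + 307387 = -37*130 + 307387 = -4810 + 307387 = 302577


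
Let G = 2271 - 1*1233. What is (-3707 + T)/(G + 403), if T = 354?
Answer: -3353/1441 ≈ -2.3269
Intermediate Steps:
G = 1038 (G = 2271 - 1233 = 1038)
(-3707 + T)/(G + 403) = (-3707 + 354)/(1038 + 403) = -3353/1441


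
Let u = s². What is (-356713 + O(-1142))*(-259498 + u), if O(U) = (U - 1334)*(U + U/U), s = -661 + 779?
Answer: -606175598322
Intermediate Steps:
s = 118
O(U) = (1 + U)*(-1334 + U) (O(U) = (-1334 + U)*(U + 1) = (-1334 + U)*(1 + U) = (1 + U)*(-1334 + U))
u = 13924 (u = 118² = 13924)
(-356713 + O(-1142))*(-259498 + u) = (-356713 + (-1334 + (-1142)² - 1333*(-1142)))*(-259498 + 13924) = (-356713 + (-1334 + 1304164 + 1522286))*(-245574) = (-356713 + 2825116)*(-245574) = 2468403*(-245574) = -606175598322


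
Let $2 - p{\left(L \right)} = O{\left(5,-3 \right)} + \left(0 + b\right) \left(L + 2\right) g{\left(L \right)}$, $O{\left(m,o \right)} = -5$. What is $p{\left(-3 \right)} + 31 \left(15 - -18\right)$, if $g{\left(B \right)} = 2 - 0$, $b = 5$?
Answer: $1040$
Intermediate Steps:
$g{\left(B \right)} = 2$ ($g{\left(B \right)} = 2 + 0 = 2$)
$p{\left(L \right)} = -13 - 10 L$ ($p{\left(L \right)} = 2 - \left(-5 + \left(0 + 5\right) \left(L + 2\right) 2\right) = 2 - \left(-5 + 5 \left(2 + L\right) 2\right) = 2 - \left(-5 + \left(10 + 5 L\right) 2\right) = 2 - \left(-5 + \left(20 + 10 L\right)\right) = 2 - \left(15 + 10 L\right) = -13 - 10 L$)
$p{\left(-3 \right)} + 31 \left(15 - -18\right) = \left(-13 - -30\right) + 31 \left(15 - -18\right) = \left(-13 + 30\right) + 31 \left(15 + 18\right) = 17 + 31 \cdot 33 = 17 + 1023 = 1040$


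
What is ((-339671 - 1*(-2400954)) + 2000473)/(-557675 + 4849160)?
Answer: 4061756/4291485 ≈ 0.94647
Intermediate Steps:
((-339671 - 1*(-2400954)) + 2000473)/(-557675 + 4849160) = ((-339671 + 2400954) + 2000473)/4291485 = (2061283 + 2000473)*(1/4291485) = 4061756*(1/4291485) = 4061756/4291485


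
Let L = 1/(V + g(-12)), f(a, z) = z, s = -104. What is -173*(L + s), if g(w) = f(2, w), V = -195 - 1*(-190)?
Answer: 306037/17 ≈ 18002.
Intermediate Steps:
V = -5 (V = -195 + 190 = -5)
g(w) = w
L = -1/17 (L = 1/(-5 - 12) = 1/(-17) = -1/17 ≈ -0.058824)
-173*(L + s) = -173*(-1/17 - 104) = -173*(-1769/17) = 306037/17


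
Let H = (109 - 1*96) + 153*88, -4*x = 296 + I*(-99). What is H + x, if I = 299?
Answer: 83213/4 ≈ 20803.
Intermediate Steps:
x = 29305/4 (x = -(296 + 299*(-99))/4 = -(296 - 29601)/4 = -¼*(-29305) = 29305/4 ≈ 7326.3)
H = 13477 (H = (109 - 96) + 13464 = 13 + 13464 = 13477)
H + x = 13477 + 29305/4 = 83213/4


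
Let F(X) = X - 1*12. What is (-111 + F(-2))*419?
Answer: -52375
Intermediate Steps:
F(X) = -12 + X (F(X) = X - 12 = -12 + X)
(-111 + F(-2))*419 = (-111 + (-12 - 2))*419 = (-111 - 14)*419 = -125*419 = -52375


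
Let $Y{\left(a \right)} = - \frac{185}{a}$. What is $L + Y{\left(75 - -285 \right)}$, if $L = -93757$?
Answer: $- \frac{6750541}{72} \approx -93758.0$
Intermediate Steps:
$L + Y{\left(75 - -285 \right)} = -93757 - \frac{185}{75 - -285} = -93757 - \frac{185}{75 + 285} = -93757 - \frac{185}{360} = -93757 - \frac{37}{72} = - \frac{6750541}{72}$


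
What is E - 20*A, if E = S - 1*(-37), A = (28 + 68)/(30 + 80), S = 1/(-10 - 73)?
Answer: 17834/913 ≈ 19.533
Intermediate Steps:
S = -1/83 (S = 1/(-83) = -1/83 ≈ -0.012048)
A = 48/55 (A = 96/110 = 96*(1/110) = 48/55 ≈ 0.87273)
E = 3070/83 (E = -1/83 - 1*(-37) = -1/83 + 37 = 3070/83 ≈ 36.988)
E - 20*A = 3070/83 - 20*48/55 = 3070/83 - 192/11 = 17834/913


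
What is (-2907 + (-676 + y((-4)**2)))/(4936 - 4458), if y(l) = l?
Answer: -3567/478 ≈ -7.4623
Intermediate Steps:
(-2907 + (-676 + y((-4)**2)))/(4936 - 4458) = (-2907 + (-676 + (-4)**2))/(4936 - 4458) = (-2907 + (-676 + 16))/478 = (-2907 - 660)*(1/478) = -3567*1/478 = -3567/478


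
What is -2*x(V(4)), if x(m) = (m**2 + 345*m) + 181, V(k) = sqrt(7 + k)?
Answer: -384 - 690*sqrt(11) ≈ -2672.5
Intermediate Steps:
x(m) = 181 + m**2 + 345*m
-2*x(V(4)) = -2*(181 + (sqrt(7 + 4))**2 + 345*sqrt(7 + 4)) = -2*(181 + (sqrt(11))**2 + 345*sqrt(11)) = -2*(181 + 11 + 345*sqrt(11)) = -2*(192 + 345*sqrt(11)) = -384 - 690*sqrt(11)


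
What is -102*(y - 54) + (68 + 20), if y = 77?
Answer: -2258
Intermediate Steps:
-102*(y - 54) + (68 + 20) = -102*(77 - 54) + (68 + 20) = -102*23 + 88 = -2346 + 88 = -2258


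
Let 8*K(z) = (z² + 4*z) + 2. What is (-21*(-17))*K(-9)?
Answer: 16779/8 ≈ 2097.4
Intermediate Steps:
K(z) = ¼ + z/2 + z²/8 (K(z) = ((z² + 4*z) + 2)/8 = (2 + z² + 4*z)/8 = ¼ + z/2 + z²/8)
(-21*(-17))*K(-9) = (-21*(-17))*(¼ + (½)*(-9) + (⅛)*(-9)²) = 357*(¼ - 9/2 + (⅛)*81) = 357*(¼ - 9/2 + 81/8) = 357*(47/8) = 16779/8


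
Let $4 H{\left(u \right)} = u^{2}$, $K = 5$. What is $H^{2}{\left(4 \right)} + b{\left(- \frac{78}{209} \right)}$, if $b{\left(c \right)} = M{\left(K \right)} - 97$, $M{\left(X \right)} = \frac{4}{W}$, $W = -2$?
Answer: $-83$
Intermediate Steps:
$M{\left(X \right)} = -2$ ($M{\left(X \right)} = \frac{4}{-2} = 4 \left(- \frac{1}{2}\right) = -2$)
$b{\left(c \right)} = -99$ ($b{\left(c \right)} = -2 - 97 = -99$)
$H{\left(u \right)} = \frac{u^{2}}{4}$
$H^{2}{\left(4 \right)} + b{\left(- \frac{78}{209} \right)} = \left(\frac{4^{2}}{4}\right)^{2} - 99 = \left(\frac{1}{4} \cdot 16\right)^{2} - 99 = 4^{2} - 99 = 16 - 99 = -83$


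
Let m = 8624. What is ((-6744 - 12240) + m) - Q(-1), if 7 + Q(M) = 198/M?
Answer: -10155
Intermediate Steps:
Q(M) = -7 + 198/M
((-6744 - 12240) + m) - Q(-1) = ((-6744 - 12240) + 8624) - (-7 + 198/(-1)) = (-18984 + 8624) - (-7 + 198*(-1)) = -10360 - (-7 - 198) = -10360 - 1*(-205) = -10360 + 205 = -10155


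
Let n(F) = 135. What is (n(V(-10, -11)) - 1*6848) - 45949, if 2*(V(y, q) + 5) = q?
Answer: -52662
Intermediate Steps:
V(y, q) = -5 + q/2
(n(V(-10, -11)) - 1*6848) - 45949 = (135 - 1*6848) - 45949 = (135 - 6848) - 45949 = -6713 - 45949 = -52662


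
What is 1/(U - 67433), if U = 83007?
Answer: 1/15574 ≈ 6.4210e-5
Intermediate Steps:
1/(U - 67433) = 1/(83007 - 67433) = 1/15574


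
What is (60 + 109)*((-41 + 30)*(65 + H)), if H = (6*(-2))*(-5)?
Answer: -232375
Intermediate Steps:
H = 60 (H = -12*(-5) = 60)
(60 + 109)*((-41 + 30)*(65 + H)) = (60 + 109)*((-41 + 30)*(65 + 60)) = 169*(-11*125) = 169*(-1375) = -232375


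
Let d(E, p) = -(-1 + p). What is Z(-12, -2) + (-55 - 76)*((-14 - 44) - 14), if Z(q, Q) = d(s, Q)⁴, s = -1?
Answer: 9513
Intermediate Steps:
d(E, p) = 1 - p
Z(q, Q) = (1 - Q)⁴
Z(-12, -2) + (-55 - 76)*((-14 - 44) - 14) = (-1 - 2)⁴ + (-55 - 76)*((-14 - 44) - 14) = (-3)⁴ - 131*(-58 - 14) = 81 - 131*(-72) = 81 + 9432 = 9513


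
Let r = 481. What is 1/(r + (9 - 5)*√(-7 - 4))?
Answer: 481/231537 - 4*I*√11/231537 ≈ 0.0020774 - 5.7298e-5*I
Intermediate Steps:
1/(r + (9 - 5)*√(-7 - 4)) = 1/(481 + (9 - 5)*√(-7 - 4)) = 1/(481 + 4*√(-11)) = 1/(481 + 4*(I*√11)) = 1/(481 + 4*I*√11)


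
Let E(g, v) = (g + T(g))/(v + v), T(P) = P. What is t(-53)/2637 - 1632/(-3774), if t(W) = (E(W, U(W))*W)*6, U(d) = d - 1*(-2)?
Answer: 509398/1658673 ≈ 0.30711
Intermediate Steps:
U(d) = 2 + d (U(d) = d + 2 = 2 + d)
E(g, v) = g/v (E(g, v) = (g + g)/(v + v) = (2*g)/((2*v)) = (2*g)*(1/(2*v)) = g/v)
t(W) = 6*W²/(2 + W) (t(W) = ((W/(2 + W))*W)*6 = (W²/(2 + W))*6 = 6*W²/(2 + W))
t(-53)/2637 - 1632/(-3774) = (6*(-53)²/(2 - 53))/2637 - 1632/(-3774) = (6*2809/(-51))*(1/2637) - 1632*(-1/3774) = (6*2809*(-1/51))*(1/2637) + 16/37 = -5618/17*1/2637 + 16/37 = -5618/44829 + 16/37 = 509398/1658673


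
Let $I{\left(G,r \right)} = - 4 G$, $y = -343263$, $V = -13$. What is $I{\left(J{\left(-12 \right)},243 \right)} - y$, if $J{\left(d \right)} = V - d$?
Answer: $343267$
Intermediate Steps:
$J{\left(d \right)} = -13 - d$
$I{\left(J{\left(-12 \right)},243 \right)} - y = - 4 \left(-13 - -12\right) - -343263 = - 4 \left(-13 + 12\right) + 343263 = \left(-4\right) \left(-1\right) + 343263 = 4 + 343263 = 343267$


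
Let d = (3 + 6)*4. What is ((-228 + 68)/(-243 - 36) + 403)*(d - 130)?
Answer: -10584118/279 ≈ -37936.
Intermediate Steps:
d = 36 (d = 9*4 = 36)
((-228 + 68)/(-243 - 36) + 403)*(d - 130) = ((-228 + 68)/(-243 - 36) + 403)*(36 - 130) = (-160/(-279) + 403)*(-94) = (-160*(-1/279) + 403)*(-94) = (160/279 + 403)*(-94) = (112597/279)*(-94) = -10584118/279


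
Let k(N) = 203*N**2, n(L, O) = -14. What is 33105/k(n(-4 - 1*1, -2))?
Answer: 33105/39788 ≈ 0.83204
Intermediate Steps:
33105/k(n(-4 - 1*1, -2)) = 33105/((203*(-14)**2)) = 33105/((203*196)) = 33105/39788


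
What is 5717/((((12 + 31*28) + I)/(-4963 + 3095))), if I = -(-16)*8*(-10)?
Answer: 2669839/100 ≈ 26698.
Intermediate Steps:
I = -1280 (I = -16*(-8)*(-10) = 128*(-10) = -1280)
5717/((((12 + 31*28) + I)/(-4963 + 3095))) = 5717/((((12 + 31*28) - 1280)/(-4963 + 3095))) = 5717/((((12 + 868) - 1280)/(-1868))) = 5717/(((880 - 1280)*(-1/1868))) = 5717/((-400*(-1/1868))) = 5717/(100/467) = 5717*(467/100) = 2669839/100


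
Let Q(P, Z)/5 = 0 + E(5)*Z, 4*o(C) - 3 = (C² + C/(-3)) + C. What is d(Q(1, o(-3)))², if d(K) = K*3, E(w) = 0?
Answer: 0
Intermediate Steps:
o(C) = ¾ + C²/4 + C/6 (o(C) = ¾ + ((C² + C/(-3)) + C)/4 = ¾ + ((C² - C/3) + C)/4 = ¾ + (C² + 2*C/3)/4 = ¾ + (C²/4 + C/6) = ¾ + C²/4 + C/6)
Q(P, Z) = 0 (Q(P, Z) = 5*(0 + 0*Z) = 5*(0 + 0) = 5*0 = 0)
d(K) = 3*K
d(Q(1, o(-3)))² = (3*0)² = 0² = 0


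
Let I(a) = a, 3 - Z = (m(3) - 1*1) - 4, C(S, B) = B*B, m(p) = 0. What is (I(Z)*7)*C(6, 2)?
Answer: 224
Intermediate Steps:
C(S, B) = B²
Z = 8 (Z = 3 - ((0 - 1*1) - 4) = 3 - ((0 - 1) - 4) = 3 - (-1 - 4) = 3 - 1*(-5) = 3 + 5 = 8)
(I(Z)*7)*C(6, 2) = (8*7)*2² = 56*4 = 224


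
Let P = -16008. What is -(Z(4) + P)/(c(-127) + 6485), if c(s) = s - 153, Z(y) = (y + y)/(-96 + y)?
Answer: 21658/8395 ≈ 2.5799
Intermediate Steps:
Z(y) = 2*y/(-96 + y) (Z(y) = (2*y)/(-96 + y) = 2*y/(-96 + y))
c(s) = -153 + s
-(Z(4) + P)/(c(-127) + 6485) = -(2*4/(-96 + 4) - 16008)/((-153 - 127) + 6485) = -(2*4/(-92) - 16008)/(-280 + 6485) = -(2*4*(-1/92) - 16008)/6205 = -(-2/23 - 16008)/6205 = -(-368186)/(23*6205) = -1*(-21658/8395) = 21658/8395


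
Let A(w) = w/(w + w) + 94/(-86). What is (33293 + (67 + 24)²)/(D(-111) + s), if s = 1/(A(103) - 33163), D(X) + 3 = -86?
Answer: -39523972202/84611409 ≈ -467.12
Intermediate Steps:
A(w) = -51/86 (A(w) = w/((2*w)) + 94*(-1/86) = w*(1/(2*w)) - 47/43 = ½ - 47/43 = -51/86)
D(X) = -89 (D(X) = -3 - 86 = -89)
s = -86/2852069 (s = 1/(-51/86 - 33163) = 1/(-2852069/86) = -86/2852069 ≈ -3.0154e-5)
(33293 + (67 + 24)²)/(D(-111) + s) = (33293 + (67 + 24)²)/(-89 - 86/2852069) = (33293 + 91²)/(-253834227/2852069) = (33293 + 8281)*(-2852069/253834227) = 41574*(-2852069/253834227) = -39523972202/84611409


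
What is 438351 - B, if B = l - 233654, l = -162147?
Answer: 834152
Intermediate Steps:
B = -395801 (B = -162147 - 233654 = -395801)
438351 - B = 438351 - 1*(-395801) = 438351 + 395801 = 834152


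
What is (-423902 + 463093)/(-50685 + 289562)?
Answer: 39191/238877 ≈ 0.16406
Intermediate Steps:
(-423902 + 463093)/(-50685 + 289562) = 39191/238877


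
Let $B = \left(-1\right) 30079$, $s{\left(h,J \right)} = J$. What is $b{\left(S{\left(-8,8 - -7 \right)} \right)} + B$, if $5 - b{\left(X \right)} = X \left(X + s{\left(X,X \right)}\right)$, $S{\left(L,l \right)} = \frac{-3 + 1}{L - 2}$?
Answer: $- \frac{751852}{25} \approx -30074.0$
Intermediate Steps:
$S{\left(L,l \right)} = - \frac{2}{-2 + L}$
$b{\left(X \right)} = 5 - 2 X^{2}$ ($b{\left(X \right)} = 5 - X \left(X + X\right) = 5 - X 2 X = 5 - 2 X^{2}$)
$B = -30079$
$b{\left(S{\left(-8,8 - -7 \right)} \right)} + B = \left(5 - 2 \left(- \frac{2}{-2 - 8}\right)^{2}\right) - 30079 = \left(5 - 2 \left(- \frac{2}{-10}\right)^{2}\right) - 30079 = \left(5 - 2 \left(\left(-2\right) \left(- \frac{1}{10}\right)\right)^{2}\right) - 30079 = \left(5 - \frac{2}{25}\right) - 30079 = \frac{123}{25} - 30079 = - \frac{751852}{25}$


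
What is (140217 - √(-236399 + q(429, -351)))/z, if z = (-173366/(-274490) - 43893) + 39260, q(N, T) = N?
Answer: -6414694055/211923134 + 137245*I*√235970/635769402 ≈ -30.269 + 0.10486*I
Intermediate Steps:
z = -635769402/137245 (z = (-173366*(-1/274490) - 43893) + 39260 = (86683/137245 - 43893) + 39260 = -6024008102/137245 + 39260 = -635769402/137245 ≈ -4632.4)
(140217 - √(-236399 + q(429, -351)))/z = (140217 - √(-236399 + 429))/(-635769402/137245) = (140217 - √(-235970))*(-137245/635769402) = (140217 - I*√235970)*(-137245/635769402) = -6414694055/211923134 + 137245*I*√235970/635769402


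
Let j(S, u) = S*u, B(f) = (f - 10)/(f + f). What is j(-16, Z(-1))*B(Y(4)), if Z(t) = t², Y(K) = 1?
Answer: 72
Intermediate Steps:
B(f) = (-10 + f)/(2*f) (B(f) = (-10 + f)/((2*f)) = (-10 + f)*(1/(2*f)) = (-10 + f)/(2*f))
j(-16, Z(-1))*B(Y(4)) = (-16*(-1)²)*((½)*(-10 + 1)/1) = (-16*1)*((½)*1*(-9)) = -16*(-9/2) = 72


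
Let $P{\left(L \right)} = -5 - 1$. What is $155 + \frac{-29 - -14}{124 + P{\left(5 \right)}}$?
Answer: $\frac{18275}{118} \approx 154.87$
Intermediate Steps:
$P{\left(L \right)} = -6$
$155 + \frac{-29 - -14}{124 + P{\left(5 \right)}} = 155 + \frac{-29 - -14}{124 - 6} = 155 + \frac{-29 + 14}{118} = 155 - \frac{15}{118} = \frac{18275}{118}$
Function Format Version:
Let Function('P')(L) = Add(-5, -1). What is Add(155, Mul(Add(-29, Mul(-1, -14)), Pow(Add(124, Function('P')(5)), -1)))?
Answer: Rational(18275, 118) ≈ 154.87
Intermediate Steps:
Function('P')(L) = -6
Add(155, Mul(Add(-29, Mul(-1, -14)), Pow(Add(124, Function('P')(5)), -1))) = Add(155, Mul(Add(-29, Mul(-1, -14)), Pow(Add(124, -6), -1))) = Add(155, Mul(Add(-29, 14), Pow(118, -1))) = Add(155, Mul(-15, Rational(1, 118))) = Add(155, Rational(-15, 118)) = Rational(18275, 118)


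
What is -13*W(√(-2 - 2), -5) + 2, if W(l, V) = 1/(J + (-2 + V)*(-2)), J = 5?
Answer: 25/19 ≈ 1.3158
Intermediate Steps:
W(l, V) = 1/(9 - 2*V) (W(l, V) = 1/(5 + (-2 + V)*(-2)) = 1/(5 + (4 - 2*V)) = 1/(9 - 2*V))
-13*W(√(-2 - 2), -5) + 2 = -13/(9 - 2*(-5)) + 2 = -13/(9 + 10) + 2 = -13/19 + 2 = 25/19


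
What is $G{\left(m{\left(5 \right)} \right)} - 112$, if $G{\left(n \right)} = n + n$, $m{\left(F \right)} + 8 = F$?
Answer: $-118$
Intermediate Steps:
$m{\left(F \right)} = -8 + F$
$G{\left(n \right)} = 2 n$
$G{\left(m{\left(5 \right)} \right)} - 112 = 2 \left(-8 + 5\right) - 112 = 2 \left(-3\right) - 112 = -6 - 112 = -118$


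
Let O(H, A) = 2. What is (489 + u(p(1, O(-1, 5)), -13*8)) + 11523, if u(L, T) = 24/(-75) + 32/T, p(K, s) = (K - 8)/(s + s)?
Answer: 3903696/325 ≈ 12011.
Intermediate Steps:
p(K, s) = (-8 + K)/(2*s) (p(K, s) = (-8 + K)/((2*s)) = (-8 + K)*(1/(2*s)) = (-8 + K)/(2*s))
u(L, T) = -8/25 + 32/T (u(L, T) = 24*(-1/75) + 32/T = -8/25 + 32/T)
(489 + u(p(1, O(-1, 5)), -13*8)) + 11523 = (489 + (-8/25 + 32/((-13*8)))) + 11523 = (489 + (-8/25 + 32/(-104))) + 11523 = (489 + (-8/25 + 32*(-1/104))) + 11523 = (489 + (-8/25 - 4/13)) + 11523 = (489 - 204/325) + 11523 = 158721/325 + 11523 = 3903696/325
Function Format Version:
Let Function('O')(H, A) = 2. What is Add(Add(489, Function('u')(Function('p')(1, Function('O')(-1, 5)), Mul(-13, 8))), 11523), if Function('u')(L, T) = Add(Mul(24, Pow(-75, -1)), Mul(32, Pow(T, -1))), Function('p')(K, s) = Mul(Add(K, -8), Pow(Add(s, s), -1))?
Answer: Rational(3903696, 325) ≈ 12011.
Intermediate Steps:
Function('p')(K, s) = Mul(Rational(1, 2), Pow(s, -1), Add(-8, K)) (Function('p')(K, s) = Mul(Add(-8, K), Pow(Mul(2, s), -1)) = Mul(Add(-8, K), Mul(Rational(1, 2), Pow(s, -1))) = Mul(Rational(1, 2), Pow(s, -1), Add(-8, K)))
Function('u')(L, T) = Add(Rational(-8, 25), Mul(32, Pow(T, -1))) (Function('u')(L, T) = Add(Mul(24, Rational(-1, 75)), Mul(32, Pow(T, -1))) = Add(Rational(-8, 25), Mul(32, Pow(T, -1))))
Add(Add(489, Function('u')(Function('p')(1, Function('O')(-1, 5)), Mul(-13, 8))), 11523) = Add(Add(489, Add(Rational(-8, 25), Mul(32, Pow(Mul(-13, 8), -1)))), 11523) = Add(Add(489, Add(Rational(-8, 25), Mul(32, Pow(-104, -1)))), 11523) = Add(Add(489, Add(Rational(-8, 25), Mul(32, Rational(-1, 104)))), 11523) = Add(Add(489, Add(Rational(-8, 25), Rational(-4, 13))), 11523) = Add(Add(489, Rational(-204, 325)), 11523) = Add(Rational(158721, 325), 11523) = Rational(3903696, 325)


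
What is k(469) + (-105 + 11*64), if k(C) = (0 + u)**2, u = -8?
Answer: 663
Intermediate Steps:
k(C) = 64 (k(C) = (0 - 8)**2 = (-8)**2 = 64)
k(469) + (-105 + 11*64) = 64 + (-105 + 11*64) = 64 + (-105 + 704) = 64 + 599 = 663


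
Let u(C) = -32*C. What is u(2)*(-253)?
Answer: 16192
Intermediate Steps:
u(2)*(-253) = -32*2*(-253) = -64*(-253) = 16192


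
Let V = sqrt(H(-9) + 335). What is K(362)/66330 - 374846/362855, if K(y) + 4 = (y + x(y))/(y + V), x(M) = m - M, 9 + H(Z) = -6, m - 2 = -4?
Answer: -18058059838919/17479376311870 + 2*sqrt(5)/1083865365 ≈ -1.0331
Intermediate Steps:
m = -2 (m = 2 - 4 = -2)
H(Z) = -15 (H(Z) = -9 - 6 = -15)
x(M) = -2 - M
V = 8*sqrt(5) (V = sqrt(-15 + 335) = sqrt(320) = 8*sqrt(5) ≈ 17.889)
K(y) = -4 - 2/(y + 8*sqrt(5)) (K(y) = -4 + (y + (-2 - y))/(y + 8*sqrt(5)) = -4 - 2/(y + 8*sqrt(5)))
K(362)/66330 - 374846/362855 = (2*(-1 - 16*sqrt(5) - 2*362)/(362 + 8*sqrt(5)))/66330 - 374846/362855 = (2*(-1 - 16*sqrt(5) - 724)/(362 + 8*sqrt(5)))*(1/66330) - 374846*1/362855 = (2*(-725 - 16*sqrt(5))/(362 + 8*sqrt(5)))*(1/66330) - 374846/362855 = (-725 - 16*sqrt(5))/(33165*(362 + 8*sqrt(5))) - 374846/362855 = -374846/362855 + (-725 - 16*sqrt(5))/(33165*(362 + 8*sqrt(5)))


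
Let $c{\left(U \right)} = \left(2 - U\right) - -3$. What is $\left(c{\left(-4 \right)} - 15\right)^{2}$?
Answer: $36$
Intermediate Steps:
$c{\left(U \right)} = 5 - U$ ($c{\left(U \right)} = \left(2 - U\right) + 3 = 5 - U$)
$\left(c{\left(-4 \right)} - 15\right)^{2} = \left(\left(5 - -4\right) - 15\right)^{2} = \left(\left(5 + 4\right) - 15\right)^{2} = \left(9 - 15\right)^{2} = \left(-6\right)^{2} = 36$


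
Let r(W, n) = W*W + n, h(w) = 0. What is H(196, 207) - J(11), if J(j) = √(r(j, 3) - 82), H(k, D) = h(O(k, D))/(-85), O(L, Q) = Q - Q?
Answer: -√42 ≈ -6.4807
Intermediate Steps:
O(L, Q) = 0
r(W, n) = n + W² (r(W, n) = W² + n = n + W²)
H(k, D) = 0 (H(k, D) = 0/(-85) = 0*(-1/85) = 0)
J(j) = √(-79 + j²) (J(j) = √((3 + j²) - 82) = √(-79 + j²))
H(196, 207) - J(11) = 0 - √(-79 + 11²) = 0 - √(-79 + 121) = 0 - √42 = -√42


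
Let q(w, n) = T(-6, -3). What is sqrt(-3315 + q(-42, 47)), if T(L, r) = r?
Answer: I*sqrt(3318) ≈ 57.602*I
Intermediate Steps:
q(w, n) = -3
sqrt(-3315 + q(-42, 47)) = sqrt(-3315 - 3) = sqrt(-3318) = I*sqrt(3318)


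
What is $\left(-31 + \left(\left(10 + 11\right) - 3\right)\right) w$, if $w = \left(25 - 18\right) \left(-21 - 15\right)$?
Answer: $3276$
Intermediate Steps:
$w = -252$ ($w = 7 \left(-36\right) = -252$)
$\left(-31 + \left(\left(10 + 11\right) - 3\right)\right) w = \left(-31 + \left(\left(10 + 11\right) - 3\right)\right) \left(-252\right) = \left(-31 + \left(21 - 3\right)\right) \left(-252\right) = \left(-31 + 18\right) \left(-252\right) = \left(-13\right) \left(-252\right) = 3276$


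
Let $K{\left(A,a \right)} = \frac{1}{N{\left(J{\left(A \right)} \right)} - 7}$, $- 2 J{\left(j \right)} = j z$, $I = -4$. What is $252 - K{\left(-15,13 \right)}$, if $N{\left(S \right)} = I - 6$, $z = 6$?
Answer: $\frac{4285}{17} \approx 252.06$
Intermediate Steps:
$J{\left(j \right)} = - 3 j$ ($J{\left(j \right)} = - \frac{j 6}{2} = - \frac{6 j}{2} = - 3 j$)
$N{\left(S \right)} = -10$ ($N{\left(S \right)} = -4 - 6 = -10$)
$K{\left(A,a \right)} = - \frac{1}{17}$ ($K{\left(A,a \right)} = \frac{1}{-10 - 7} = \frac{1}{-17} = - \frac{1}{17}$)
$252 - K{\left(-15,13 \right)} = 252 - - \frac{1}{17} = 252 + \frac{1}{17} = \frac{4285}{17}$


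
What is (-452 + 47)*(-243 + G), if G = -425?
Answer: 270540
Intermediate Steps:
(-452 + 47)*(-243 + G) = (-452 + 47)*(-243 - 425) = -405*(-668) = 270540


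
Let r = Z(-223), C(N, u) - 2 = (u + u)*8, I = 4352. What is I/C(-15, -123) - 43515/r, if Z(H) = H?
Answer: 42289997/219209 ≈ 192.92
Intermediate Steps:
C(N, u) = 2 + 16*u (C(N, u) = 2 + (u + u)*8 = 2 + (2*u)*8 = 2 + 16*u)
r = -223
I/C(-15, -123) - 43515/r = 4352/(2 + 16*(-123)) - 43515/(-223) = 4352/(2 - 1968) - 43515*(-1/223) = 4352/(-1966) + 43515/223 = 4352*(-1/1966) + 43515/223 = -2176/983 + 43515/223 = 42289997/219209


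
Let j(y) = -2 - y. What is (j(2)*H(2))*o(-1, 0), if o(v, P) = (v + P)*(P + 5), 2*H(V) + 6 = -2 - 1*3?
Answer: -110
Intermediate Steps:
H(V) = -11/2 (H(V) = -3 + (-2 - 1*3)/2 = -3 + (-2 - 3)/2 = -3 + (½)*(-5) = -3 - 5/2 = -11/2)
o(v, P) = (5 + P)*(P + v) (o(v, P) = (P + v)*(5 + P) = (5 + P)*(P + v))
(j(2)*H(2))*o(-1, 0) = ((-2 - 1*2)*(-11/2))*(0² + 5*0 + 5*(-1) + 0*(-1)) = ((-2 - 2)*(-11/2))*(0 + 0 - 5 + 0) = -4*(-11/2)*(-5) = 22*(-5) = -110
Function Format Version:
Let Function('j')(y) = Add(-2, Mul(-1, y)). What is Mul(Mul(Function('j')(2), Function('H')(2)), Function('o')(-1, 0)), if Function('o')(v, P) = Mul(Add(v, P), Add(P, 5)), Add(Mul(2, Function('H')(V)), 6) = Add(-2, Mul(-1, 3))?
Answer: -110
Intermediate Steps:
Function('H')(V) = Rational(-11, 2) (Function('H')(V) = Add(-3, Mul(Rational(1, 2), Add(-2, Mul(-1, 3)))) = Add(-3, Mul(Rational(1, 2), Add(-2, -3))) = Add(-3, Mul(Rational(1, 2), -5)) = Add(-3, Rational(-5, 2)) = Rational(-11, 2))
Function('o')(v, P) = Mul(Add(5, P), Add(P, v)) (Function('o')(v, P) = Mul(Add(P, v), Add(5, P)) = Mul(Add(5, P), Add(P, v)))
Mul(Mul(Function('j')(2), Function('H')(2)), Function('o')(-1, 0)) = Mul(Mul(Add(-2, Mul(-1, 2)), Rational(-11, 2)), Add(Pow(0, 2), Mul(5, 0), Mul(5, -1), Mul(0, -1))) = Mul(Mul(Add(-2, -2), Rational(-11, 2)), Add(0, 0, -5, 0)) = Mul(Mul(-4, Rational(-11, 2)), -5) = Mul(22, -5) = -110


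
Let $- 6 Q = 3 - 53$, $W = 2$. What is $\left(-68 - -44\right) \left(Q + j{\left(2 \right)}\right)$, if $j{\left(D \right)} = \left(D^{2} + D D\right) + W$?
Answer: $-440$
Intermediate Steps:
$Q = \frac{25}{3}$ ($Q = - \frac{3 - 53}{6} = \left(- \frac{1}{6}\right) \left(-50\right) = \frac{25}{3} \approx 8.3333$)
$j{\left(D \right)} = 2 + 2 D^{2}$ ($j{\left(D \right)} = \left(D^{2} + D D\right) + 2 = \left(D^{2} + D^{2}\right) + 2 = 2 D^{2} + 2 = 2 + 2 D^{2}$)
$\left(-68 - -44\right) \left(Q + j{\left(2 \right)}\right) = \left(-68 - -44\right) \left(\frac{25}{3} + \left(2 + 2 \cdot 2^{2}\right)\right) = \left(-68 + 44\right) \left(\frac{25}{3} + \left(2 + 2 \cdot 4\right)\right) = - 24 \left(\frac{25}{3} + \left(2 + 8\right)\right) = - 24 \left(\frac{25}{3} + 10\right) = \left(-24\right) \frac{55}{3} = -440$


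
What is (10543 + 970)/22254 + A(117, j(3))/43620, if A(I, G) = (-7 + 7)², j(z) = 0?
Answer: 11513/22254 ≈ 0.51735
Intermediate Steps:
A(I, G) = 0 (A(I, G) = 0² = 0)
(10543 + 970)/22254 + A(117, j(3))/43620 = (10543 + 970)/22254 + 0/43620 = 11513*(1/22254) + 0*(1/43620) = 11513/22254 + 0 = 11513/22254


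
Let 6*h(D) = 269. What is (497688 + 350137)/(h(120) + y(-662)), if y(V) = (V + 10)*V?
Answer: 5086950/2590013 ≈ 1.9641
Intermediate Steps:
y(V) = V*(10 + V) (y(V) = (10 + V)*V = V*(10 + V))
h(D) = 269/6 (h(D) = (1/6)*269 = 269/6)
(497688 + 350137)/(h(120) + y(-662)) = (497688 + 350137)/(269/6 - 662*(10 - 662)) = 847825/(269/6 - 662*(-652)) = 847825/(269/6 + 431624) = 847825/(2590013/6) = 847825*(6/2590013) = 5086950/2590013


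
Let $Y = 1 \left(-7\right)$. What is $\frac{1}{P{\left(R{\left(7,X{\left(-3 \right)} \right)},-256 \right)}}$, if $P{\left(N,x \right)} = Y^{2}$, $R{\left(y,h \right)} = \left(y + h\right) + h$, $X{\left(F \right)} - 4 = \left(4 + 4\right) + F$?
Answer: $\frac{1}{49} \approx 0.020408$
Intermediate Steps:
$Y = -7$
$X{\left(F \right)} = 12 + F$ ($X{\left(F \right)} = 4 + \left(\left(4 + 4\right) + F\right) = 4 + \left(8 + F\right) = 12 + F$)
$R{\left(y,h \right)} = y + 2 h$ ($R{\left(y,h \right)} = \left(h + y\right) + h = y + 2 h$)
$P{\left(N,x \right)} = 49$ ($P{\left(N,x \right)} = \left(-7\right)^{2} = 49$)
$\frac{1}{P{\left(R{\left(7,X{\left(-3 \right)} \right)},-256 \right)}} = \frac{1}{49}$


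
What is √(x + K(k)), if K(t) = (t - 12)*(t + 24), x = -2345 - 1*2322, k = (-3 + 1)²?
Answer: I*√4891 ≈ 69.936*I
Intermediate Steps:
k = 4 (k = (-2)² = 4)
x = -4667 (x = -2345 - 2322 = -4667)
K(t) = (-12 + t)*(24 + t)
√(x + K(k)) = √(-4667 + (-288 + 4² + 12*4)) = √(-4667 + (-288 + 16 + 48)) = √(-4667 - 224) = √(-4891) = I*√4891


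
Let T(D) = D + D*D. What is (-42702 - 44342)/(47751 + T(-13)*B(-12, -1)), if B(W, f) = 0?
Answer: -87044/47751 ≈ -1.8229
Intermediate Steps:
T(D) = D + D²
(-42702 - 44342)/(47751 + T(-13)*B(-12, -1)) = (-42702 - 44342)/(47751 - 13*(1 - 13)*0) = -87044/(47751 - 13*(-12)*0) = -87044/(47751 + 156*0) = -87044/(47751 + 0) = -87044/47751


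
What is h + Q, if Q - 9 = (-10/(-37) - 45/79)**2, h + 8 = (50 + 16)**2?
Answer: 37226664278/8543929 ≈ 4357.1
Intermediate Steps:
h = 4348 (h = -8 + (50 + 16)**2 = -8 + 66**2 = -8 + 4356 = 4348)
Q = 77660986/8543929 (Q = 9 + (-10/(-37) - 45/79)**2 = 9 + (-10*(-1/37) - 45*1/79)**2 = 9 + (10/37 - 45/79)**2 = 9 + (-875/2923)**2 = 9 + 765625/8543929 = 77660986/8543929 ≈ 9.0896)
h + Q = 4348 + 77660986/8543929 = 37226664278/8543929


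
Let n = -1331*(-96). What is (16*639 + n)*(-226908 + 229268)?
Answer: 325680000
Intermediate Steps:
n = 127776
(16*639 + n)*(-226908 + 229268) = (16*639 + 127776)*(-226908 + 229268) = (10224 + 127776)*2360 = 138000*2360 = 325680000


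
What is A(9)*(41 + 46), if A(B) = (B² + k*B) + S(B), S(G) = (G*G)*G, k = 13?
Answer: 80649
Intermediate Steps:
S(G) = G³ (S(G) = G²*G = G³)
A(B) = B² + B³ + 13*B (A(B) = (B² + 13*B) + B³ = B² + B³ + 13*B)
A(9)*(41 + 46) = (9*(13 + 9 + 9²))*(41 + 46) = (9*(13 + 9 + 81))*87 = (9*103)*87 = 927*87 = 80649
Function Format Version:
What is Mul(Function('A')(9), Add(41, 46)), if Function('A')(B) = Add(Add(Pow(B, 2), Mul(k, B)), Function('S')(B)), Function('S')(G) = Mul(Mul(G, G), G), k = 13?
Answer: 80649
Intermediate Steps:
Function('S')(G) = Pow(G, 3) (Function('S')(G) = Mul(Pow(G, 2), G) = Pow(G, 3))
Function('A')(B) = Add(Pow(B, 2), Pow(B, 3), Mul(13, B)) (Function('A')(B) = Add(Add(Pow(B, 2), Mul(13, B)), Pow(B, 3)) = Add(Pow(B, 2), Pow(B, 3), Mul(13, B)))
Mul(Function('A')(9), Add(41, 46)) = Mul(Mul(9, Add(13, 9, Pow(9, 2))), Add(41, 46)) = Mul(Mul(9, Add(13, 9, 81)), 87) = Mul(Mul(9, 103), 87) = Mul(927, 87) = 80649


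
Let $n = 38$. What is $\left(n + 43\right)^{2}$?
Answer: $6561$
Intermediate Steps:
$\left(n + 43\right)^{2} = \left(38 + 43\right)^{2} = 81^{2} = 6561$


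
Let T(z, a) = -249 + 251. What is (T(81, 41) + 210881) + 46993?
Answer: 257876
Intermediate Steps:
T(z, a) = 2
(T(81, 41) + 210881) + 46993 = (2 + 210881) + 46993 = 210883 + 46993 = 257876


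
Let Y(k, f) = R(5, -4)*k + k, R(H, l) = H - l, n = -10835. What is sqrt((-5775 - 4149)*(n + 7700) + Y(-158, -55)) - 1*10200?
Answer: -10200 + 4*sqrt(1944385) ≈ -4622.4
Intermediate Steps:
Y(k, f) = 10*k (Y(k, f) = (5 - 1*(-4))*k + k = (5 + 4)*k + k = 9*k + k = 10*k)
sqrt((-5775 - 4149)*(n + 7700) + Y(-158, -55)) - 1*10200 = sqrt((-5775 - 4149)*(-10835 + 7700) + 10*(-158)) - 1*10200 = sqrt(-9924*(-3135) - 1580) - 10200 = sqrt(31111740 - 1580) - 10200 = sqrt(31110160) - 10200 = 4*sqrt(1944385) - 10200 = -10200 + 4*sqrt(1944385)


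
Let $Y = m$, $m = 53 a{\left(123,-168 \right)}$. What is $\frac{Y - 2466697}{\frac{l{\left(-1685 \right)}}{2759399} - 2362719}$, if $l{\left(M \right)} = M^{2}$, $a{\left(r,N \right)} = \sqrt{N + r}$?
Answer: $\frac{6806601235103}{6519681606656} - \frac{438744441 i \sqrt{5}}{6519681606656} \approx 1.044 - 0.00015048 i$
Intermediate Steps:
$m = 159 i \sqrt{5}$ ($m = 53 \sqrt{-168 + 123} = 53 \sqrt{-45} = 53 \cdot 3 i \sqrt{5} = 159 i \sqrt{5} \approx 355.53 i$)
$Y = 159 i \sqrt{5} \approx 355.53 i$
$\frac{Y - 2466697}{\frac{l{\left(-1685 \right)}}{2759399} - 2362719} = \frac{159 i \sqrt{5} - 2466697}{\frac{\left(-1685\right)^{2}}{2759399} - 2362719} = \frac{-2466697 + 159 i \sqrt{5}}{2839225 \cdot \frac{1}{2759399} - 2362719} = \frac{-2466697 + 159 i \sqrt{5}}{\frac{2839225}{2759399} - 2362719} = \frac{-2466697 + 159 i \sqrt{5}}{- \frac{6519681606656}{2759399}} = \left(-2466697 + 159 i \sqrt{5}\right) \left(- \frac{2759399}{6519681606656}\right) = \frac{6806601235103}{6519681606656} - \frac{438744441 i \sqrt{5}}{6519681606656}$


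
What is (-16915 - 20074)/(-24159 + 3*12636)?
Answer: -36989/13749 ≈ -2.6903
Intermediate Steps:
(-16915 - 20074)/(-24159 + 3*12636) = -36989/(-24159 + 37908) = -36989/13749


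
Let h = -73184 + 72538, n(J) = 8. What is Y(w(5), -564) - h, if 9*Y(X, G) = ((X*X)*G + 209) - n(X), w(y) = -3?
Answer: 313/3 ≈ 104.33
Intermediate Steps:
h = -646
Y(X, G) = 67/3 + G*X**2/9 (Y(X, G) = (((X*X)*G + 209) - 1*8)/9 = ((X**2*G + 209) - 8)/9 = ((G*X**2 + 209) - 8)/9 = ((209 + G*X**2) - 8)/9 = (201 + G*X**2)/9 = 67/3 + G*X**2/9)
Y(w(5), -564) - h = (67/3 + (1/9)*(-564)*(-3)**2) - 1*(-646) = (67/3 + (1/9)*(-564)*9) + 646 = (67/3 - 564) + 646 = -1625/3 + 646 = 313/3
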